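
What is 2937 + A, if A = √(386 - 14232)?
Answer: 2937 + I*√13846 ≈ 2937.0 + 117.67*I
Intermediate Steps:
A = I*√13846 (A = √(-13846) = I*√13846 ≈ 117.67*I)
2937 + A = 2937 + I*√13846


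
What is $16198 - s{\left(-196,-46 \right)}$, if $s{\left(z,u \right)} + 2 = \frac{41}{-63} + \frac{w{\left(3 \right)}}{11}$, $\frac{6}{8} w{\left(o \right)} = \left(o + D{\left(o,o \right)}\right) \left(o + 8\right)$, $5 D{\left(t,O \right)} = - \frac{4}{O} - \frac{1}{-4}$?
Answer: $\frac{5102036}{315} \approx 16197.0$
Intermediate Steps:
$D{\left(t,O \right)} = \frac{1}{20} - \frac{4}{5 O}$ ($D{\left(t,O \right)} = \frac{- \frac{4}{O} - \frac{1}{-4}}{5} = \frac{- \frac{4}{O} - - \frac{1}{4}}{5} = \frac{- \frac{4}{O} + \frac{1}{4}}{5} = \frac{\frac{1}{4} - \frac{4}{O}}{5} = \frac{1}{20} - \frac{4}{5 O}$)
$w{\left(o \right)} = \frac{4 \left(8 + o\right) \left(o + \frac{-16 + o}{20 o}\right)}{3}$ ($w{\left(o \right)} = \frac{4 \left(o + \frac{-16 + o}{20 o}\right) \left(o + 8\right)}{3} = \frac{4 \left(o + \frac{-16 + o}{20 o}\right) \left(8 + o\right)}{3} = \frac{4 \left(8 + o\right) \left(o + \frac{-16 + o}{20 o}\right)}{3}$)
$s{\left(z,u \right)} = \frac{334}{315}$ ($s{\left(z,u \right)} = -2 + \left(\frac{41}{-63} + \frac{\frac{1}{15} \cdot \frac{1}{3} \left(-128 - 24 + 20 \cdot 3^{3} + 161 \cdot 3^{2}\right)}{11}\right) = -2 + \left(41 \left(- \frac{1}{63}\right) + \frac{1}{15} \cdot \frac{1}{3} \left(-128 - 24 + 20 \cdot 27 + 161 \cdot 9\right) \frac{1}{11}\right) = -2 - \left(\frac{41}{63} - \frac{1}{15} \cdot \frac{1}{3} \left(-128 - 24 + 540 + 1449\right) \frac{1}{11}\right) = -2 - \left(\frac{41}{63} - \frac{1}{15} \cdot \frac{1}{3} \cdot 1837 \cdot \frac{1}{11}\right) = -2 + \left(- \frac{41}{63} + \frac{1837}{45} \cdot \frac{1}{11}\right) = -2 + \left(- \frac{41}{63} + \frac{167}{45}\right) = -2 + \frac{964}{315} = \frac{334}{315}$)
$16198 - s{\left(-196,-46 \right)} = 16198 - \frac{334}{315} = \frac{5102036}{315}$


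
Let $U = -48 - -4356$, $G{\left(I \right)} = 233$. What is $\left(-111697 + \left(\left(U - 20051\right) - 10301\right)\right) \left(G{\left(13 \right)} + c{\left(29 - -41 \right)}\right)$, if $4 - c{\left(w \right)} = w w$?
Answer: $642286283$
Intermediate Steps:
$U = 4308$ ($U = -48 + 4356 = 4308$)
$c{\left(w \right)} = 4 - w^{2}$ ($c{\left(w \right)} = 4 - w w = 4 - w^{2}$)
$\left(-111697 + \left(\left(U - 20051\right) - 10301\right)\right) \left(G{\left(13 \right)} + c{\left(29 - -41 \right)}\right) = \left(-111697 + \left(\left(4308 - 20051\right) - 10301\right)\right) \left(233 + \left(4 - \left(29 - -41\right)^{2}\right)\right) = \left(-111697 - 26044\right) \left(233 + \left(4 - \left(29 + 41\right)^{2}\right)\right) = \left(-111697 - 26044\right) \left(233 + \left(4 - 70^{2}\right)\right) = - 137741 \left(233 + \left(4 - 4900\right)\right) = - 137741 \left(233 - 4896\right) = \left(-137741\right) \left(-4663\right) = 642286283$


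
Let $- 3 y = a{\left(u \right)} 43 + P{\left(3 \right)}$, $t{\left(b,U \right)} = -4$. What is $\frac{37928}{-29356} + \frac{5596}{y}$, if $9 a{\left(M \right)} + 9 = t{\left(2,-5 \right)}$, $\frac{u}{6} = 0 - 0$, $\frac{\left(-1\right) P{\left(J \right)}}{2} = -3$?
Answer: $\frac{1104075778}{3706195} \approx 297.9$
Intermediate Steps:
$P{\left(J \right)} = 6$ ($P{\left(J \right)} = \left(-2\right) \left(-3\right) = 6$)
$u = 0$ ($u = 6 \left(0 - 0\right) = 6 \left(0 + 0\right) = 6 \cdot 0 = 0$)
$a{\left(M \right)} = - \frac{13}{9}$ ($a{\left(M \right)} = -1 + \frac{1}{9} \left(-4\right) = -1 - \frac{4}{9} = - \frac{13}{9}$)
$y = \frac{505}{27}$ ($y = - \frac{\left(- \frac{13}{9}\right) 43 + 6}{3} = - \frac{- \frac{559}{9} + 6}{3} = \left(- \frac{1}{3}\right) \left(- \frac{505}{9}\right) = \frac{505}{27} \approx 18.704$)
$\frac{37928}{-29356} + \frac{5596}{y} = \frac{37928}{-29356} + \frac{5596}{\frac{505}{27}} = 37928 \left(- \frac{1}{29356}\right) + 5596 \cdot \frac{27}{505} = - \frac{9482}{7339} + \frac{151092}{505} = \frac{1104075778}{3706195}$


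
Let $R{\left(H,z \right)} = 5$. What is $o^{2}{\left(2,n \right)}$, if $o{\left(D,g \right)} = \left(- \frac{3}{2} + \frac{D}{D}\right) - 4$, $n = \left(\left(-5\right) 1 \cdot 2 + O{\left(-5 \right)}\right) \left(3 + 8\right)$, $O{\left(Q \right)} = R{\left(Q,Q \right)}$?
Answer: $\frac{81}{4} \approx 20.25$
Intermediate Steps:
$O{\left(Q \right)} = 5$
$n = -55$ ($n = \left(\left(-5\right) 1 \cdot 2 + 5\right) \left(3 + 8\right) = \left(\left(-5\right) 2 + 5\right) 11 = \left(-10 + 5\right) 11 = \left(-5\right) 11 = -55$)
$o{\left(D,g \right)} = - \frac{9}{2}$ ($o{\left(D,g \right)} = \left(\left(-3\right) \frac{1}{2} + 1\right) - 4 = \left(- \frac{3}{2} + 1\right) - 4 = - \frac{1}{2} - 4 = - \frac{9}{2}$)
$o^{2}{\left(2,n \right)} = \left(- \frac{9}{2}\right)^{2} = \frac{81}{4}$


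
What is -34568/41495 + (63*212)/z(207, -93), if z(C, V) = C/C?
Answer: 554172652/41495 ≈ 13355.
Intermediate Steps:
z(C, V) = 1
-34568/41495 + (63*212)/z(207, -93) = -34568/41495 + (63*212)/1 = -34568*1/41495 + 13356*1 = -34568/41495 + 13356 = 554172652/41495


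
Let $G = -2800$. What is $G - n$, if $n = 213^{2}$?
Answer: $-48169$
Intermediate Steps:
$n = 45369$
$G - n = -2800 - 45369 = -48169$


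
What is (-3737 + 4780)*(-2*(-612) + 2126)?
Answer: 3494050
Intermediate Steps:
(-3737 + 4780)*(-2*(-612) + 2126) = 1043*(1224 + 2126) = 1043*3350 = 3494050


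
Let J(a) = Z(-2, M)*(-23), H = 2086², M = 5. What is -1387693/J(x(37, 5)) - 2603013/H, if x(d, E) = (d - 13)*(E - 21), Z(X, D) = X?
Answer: -431322964859/14297444 ≈ -30168.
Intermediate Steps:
H = 4351396
x(d, E) = (-21 + E)*(-13 + d) (x(d, E) = (-13 + d)*(-21 + E) = (-21 + E)*(-13 + d))
J(a) = 46 (J(a) = -2*(-23) = 46)
-1387693/J(x(37, 5)) - 2603013/H = -1387693/46 - 2603013/4351396 = -1387693*1/46 - 2603013*1/4351396 = -1387693/46 - 371859/621628 = -431322964859/14297444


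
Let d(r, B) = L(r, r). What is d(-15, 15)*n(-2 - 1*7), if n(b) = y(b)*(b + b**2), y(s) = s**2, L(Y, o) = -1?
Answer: -5832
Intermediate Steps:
d(r, B) = -1
n(b) = b**2*(b + b**2)
d(-15, 15)*n(-2 - 1*7) = -(-2 - 1*7)**3*(1 + (-2 - 1*7)) = -(-2 - 7)**3*(1 + (-2 - 7)) = -(-9)**3*(1 - 9) = -(-729)*(-8) = -1*5832 = -5832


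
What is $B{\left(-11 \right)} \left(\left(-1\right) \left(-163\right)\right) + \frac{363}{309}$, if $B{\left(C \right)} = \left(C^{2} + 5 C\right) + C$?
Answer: $\frac{923516}{103} \approx 8966.2$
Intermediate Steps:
$B{\left(C \right)} = C^{2} + 6 C$
$B{\left(-11 \right)} \left(\left(-1\right) \left(-163\right)\right) + \frac{363}{309} = - 11 \left(6 - 11\right) \left(\left(-1\right) \left(-163\right)\right) + \frac{363}{309} = \left(-11\right) \left(-5\right) 163 + 363 \cdot \frac{1}{309} = 55 \cdot 163 + \frac{121}{103} = 8965 + \frac{121}{103} = \frac{923516}{103}$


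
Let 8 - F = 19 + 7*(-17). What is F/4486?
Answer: 54/2243 ≈ 0.024075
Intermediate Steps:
F = 108 (F = 8 - (19 + 7*(-17)) = 8 - (19 - 119) = 8 - 1*(-100) = 8 + 100 = 108)
F/4486 = 108/4486 = 108*(1/4486) = 54/2243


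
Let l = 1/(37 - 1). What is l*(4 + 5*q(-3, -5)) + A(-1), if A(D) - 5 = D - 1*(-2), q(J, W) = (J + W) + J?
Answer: 55/12 ≈ 4.5833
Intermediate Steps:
q(J, W) = W + 2*J
l = 1/36 ≈ 0.027778
A(D) = 7 + D (A(D) = 5 + (D - 1*(-2)) = 5 + (D + 2) = 5 + (2 + D) = 7 + D)
l*(4 + 5*q(-3, -5)) + A(-1) = (4 + 5*(-5 + 2*(-3)))/36 + (7 - 1) = (4 + 5*(-5 - 6))/36 + 6 = (4 + 5*(-11))/36 + 6 = (4 - 55)/36 + 6 = (1/36)*(-51) + 6 = -17/12 + 6 = 55/12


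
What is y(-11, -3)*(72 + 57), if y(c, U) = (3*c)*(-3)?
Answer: 12771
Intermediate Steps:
y(c, U) = -9*c
y(-11, -3)*(72 + 57) = (-9*(-11))*(72 + 57) = 99*129 = 12771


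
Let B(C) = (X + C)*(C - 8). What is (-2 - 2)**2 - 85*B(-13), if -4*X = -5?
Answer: -83831/4 ≈ -20958.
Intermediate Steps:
X = 5/4 (X = -1/4*(-5) = 5/4 ≈ 1.2500)
B(C) = (-8 + C)*(5/4 + C) (B(C) = (5/4 + C)*(C - 8) = (5/4 + C)*(-8 + C) = (-8 + C)*(5/4 + C))
(-2 - 2)**2 - 85*B(-13) = (-2 - 2)**2 - 85*(-10 + (-13)**2 - 27/4*(-13)) = (-4)**2 - 85*(-10 + 169 + 351/4) = 16 - 85*987/4 = 16 - 83895/4 = -83831/4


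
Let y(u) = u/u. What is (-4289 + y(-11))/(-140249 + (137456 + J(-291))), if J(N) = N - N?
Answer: 4288/2793 ≈ 1.5353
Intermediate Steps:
y(u) = 1
J(N) = 0
(-4289 + y(-11))/(-140249 + (137456 + J(-291))) = (-4289 + 1)/(-140249 + (137456 + 0)) = -4288/(-140249 + 137456) = -4288/(-2793) = -4288*(-1/2793) = 4288/2793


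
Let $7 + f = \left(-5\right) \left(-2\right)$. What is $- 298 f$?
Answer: $-894$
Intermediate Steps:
$f = 3$ ($f = -7 - -10 = -7 + 10 = 3$)
$- 298 f = \left(-298\right) 3 = -894$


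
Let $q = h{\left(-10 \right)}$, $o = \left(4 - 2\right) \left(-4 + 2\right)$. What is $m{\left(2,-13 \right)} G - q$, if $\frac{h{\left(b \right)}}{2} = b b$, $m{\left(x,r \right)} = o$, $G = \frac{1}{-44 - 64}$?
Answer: $- \frac{5399}{27} \approx -199.96$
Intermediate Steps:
$G = - \frac{1}{108}$ ($G = \frac{1}{-108} = - \frac{1}{108} \approx -0.0092593$)
$o = -4$ ($o = 2 \left(-2\right) = -4$)
$m{\left(x,r \right)} = -4$
$h{\left(b \right)} = 2 b^{2}$ ($h{\left(b \right)} = 2 b b = 2 b^{2}$)
$q = 200$ ($q = 2 \left(-10\right)^{2} = 2 \cdot 100 = 200$)
$m{\left(2,-13 \right)} G - q = \left(-4\right) \left(- \frac{1}{108}\right) - 200 = \frac{1}{27} - 200 = - \frac{5399}{27}$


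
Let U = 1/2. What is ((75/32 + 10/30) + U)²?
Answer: 93025/9216 ≈ 10.094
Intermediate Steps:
U = ½ ≈ 0.50000
((75/32 + 10/30) + U)² = ((75/32 + 10/30) + ½)² = ((75*(1/32) + 10*(1/30)) + ½)² = ((75/32 + ⅓) + ½)² = (257/96 + ½)² = (305/96)² = 93025/9216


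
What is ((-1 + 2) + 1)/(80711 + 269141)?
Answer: 1/174926 ≈ 5.7167e-6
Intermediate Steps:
((-1 + 2) + 1)/(80711 + 269141) = (1 + 1)/349852 = 2*(1/349852) = 1/174926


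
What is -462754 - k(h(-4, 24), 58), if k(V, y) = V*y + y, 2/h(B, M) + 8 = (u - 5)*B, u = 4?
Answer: -462783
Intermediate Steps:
h(B, M) = 2/(-8 - B) (h(B, M) = 2/(-8 + (4 - 5)*B) = 2/(-8 - B))
k(V, y) = y + V*y
-462754 - k(h(-4, 24), 58) = -462754 - 58*(1 - 2/(8 - 4)) = -462754 - 58*(1 - 2/4) = -462754 - 58*(1 - 2*¼) = -462754 - 58*(1 - ½) = -462754 - 58/2 = -462754 - 1*29 = -462754 - 29 = -462783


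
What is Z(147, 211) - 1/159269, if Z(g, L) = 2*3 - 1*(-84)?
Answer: 14334209/159269 ≈ 90.000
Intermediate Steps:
Z(g, L) = 90 (Z(g, L) = 6 + 84 = 90)
Z(147, 211) - 1/159269 = 90 - 1/159269 = 14334209/159269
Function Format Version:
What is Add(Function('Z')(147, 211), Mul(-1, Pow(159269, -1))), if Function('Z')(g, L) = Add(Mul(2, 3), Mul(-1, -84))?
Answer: Rational(14334209, 159269) ≈ 90.000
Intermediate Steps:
Function('Z')(g, L) = 90 (Function('Z')(g, L) = Add(6, 84) = 90)
Add(Function('Z')(147, 211), Mul(-1, Pow(159269, -1))) = Add(90, Mul(-1, Pow(159269, -1))) = Add(90, Mul(-1, Rational(1, 159269))) = Add(90, Rational(-1, 159269)) = Rational(14334209, 159269)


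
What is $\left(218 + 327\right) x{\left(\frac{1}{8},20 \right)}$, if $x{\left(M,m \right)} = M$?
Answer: $\frac{545}{8} \approx 68.125$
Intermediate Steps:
$\left(218 + 327\right) x{\left(\frac{1}{8},20 \right)} = \frac{218 + 327}{8} = 545 \cdot \frac{1}{8} = \frac{545}{8}$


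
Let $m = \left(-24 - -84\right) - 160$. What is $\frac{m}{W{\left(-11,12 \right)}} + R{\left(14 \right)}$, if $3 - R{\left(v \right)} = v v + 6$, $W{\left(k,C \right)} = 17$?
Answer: $- \frac{3483}{17} \approx -204.88$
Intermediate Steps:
$m = -100$ ($m = \left(-24 + 84\right) - 160 = 60 - 160 = -100$)
$R{\left(v \right)} = -3 - v^{2}$ ($R{\left(v \right)} = 3 - \left(v v + 6\right) = 3 - \left(v^{2} + 6\right) = 3 - \left(6 + v^{2}\right) = -3 - v^{2}$)
$\frac{m}{W{\left(-11,12 \right)}} + R{\left(14 \right)} = - \frac{100}{17} - 199 = - \frac{3483}{17}$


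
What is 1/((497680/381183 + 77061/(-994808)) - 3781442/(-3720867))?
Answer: 156774141092614232/351869562125883783 ≈ 0.44555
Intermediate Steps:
1/((497680/381183 + 77061/(-994808)) - 3781442/(-3720867)) = 1/((497680*(1/381183) + 77061*(-1/994808)) - 3781442*(-1/3720867)) = 1/((497680/381183 - 77061/994808) + 3781442/3720867) = 1/(465721702277/379203897864 + 3781442/3720867) = 1/(351869562125883783/156774141092614232) = 156774141092614232/351869562125883783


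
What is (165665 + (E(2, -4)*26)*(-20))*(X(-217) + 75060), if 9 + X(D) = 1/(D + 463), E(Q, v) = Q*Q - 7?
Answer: 3087399422075/246 ≈ 1.2550e+10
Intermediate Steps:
E(Q, v) = -7 + Q**2 (E(Q, v) = Q**2 - 7 = -7 + Q**2)
X(D) = -9 + 1/(463 + D) (X(D) = -9 + 1/(D + 463) = -9 + 1/(463 + D))
(165665 + (E(2, -4)*26)*(-20))*(X(-217) + 75060) = (165665 + ((-7 + 2**2)*26)*(-20))*((-4166 - 9*(-217))/(463 - 217) + 75060) = (165665 + ((-7 + 4)*26)*(-20))*((-4166 + 1953)/246 + 75060) = (165665 - 3*26*(-20))*((1/246)*(-2213) + 75060) = (165665 - 78*(-20))*(-2213/246 + 75060) = (165665 + 1560)*(18462547/246) = 167225*(18462547/246) = 3087399422075/246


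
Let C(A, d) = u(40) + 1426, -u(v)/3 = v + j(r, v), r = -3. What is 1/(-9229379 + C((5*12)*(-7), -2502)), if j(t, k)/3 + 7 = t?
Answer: -1/9227983 ≈ -1.0837e-7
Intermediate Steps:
j(t, k) = -21 + 3*t
u(v) = 90 - 3*v (u(v) = -3*(v + (-21 + 3*(-3))) = -3*(v + (-21 - 9)) = -3*(v - 30) = -3*(-30 + v) = 90 - 3*v)
C(A, d) = 1396 (C(A, d) = (90 - 3*40) + 1426 = (90 - 120) + 1426 = -30 + 1426 = 1396)
1/(-9229379 + C((5*12)*(-7), -2502)) = 1/(-9229379 + 1396) = 1/(-9227983) = -1/9227983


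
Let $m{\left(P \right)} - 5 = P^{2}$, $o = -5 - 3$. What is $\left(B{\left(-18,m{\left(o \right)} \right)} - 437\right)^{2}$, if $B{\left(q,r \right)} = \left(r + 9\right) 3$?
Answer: $41209$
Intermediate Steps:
$o = -8$
$m{\left(P \right)} = 5 + P^{2}$
$B{\left(q,r \right)} = 27 + 3 r$ ($B{\left(q,r \right)} = \left(9 + r\right) 3 = 27 + 3 r$)
$\left(B{\left(-18,m{\left(o \right)} \right)} - 437\right)^{2} = \left(\left(27 + 3 \left(5 + \left(-8\right)^{2}\right)\right) - 437\right)^{2} = \left(\left(27 + 3 \left(5 + 64\right)\right) - 437\right)^{2} = \left(\left(27 + 3 \cdot 69\right) - 437\right)^{2} = \left(\left(27 + 207\right) - 437\right)^{2} = \left(234 - 437\right)^{2} = \left(-203\right)^{2} = 41209$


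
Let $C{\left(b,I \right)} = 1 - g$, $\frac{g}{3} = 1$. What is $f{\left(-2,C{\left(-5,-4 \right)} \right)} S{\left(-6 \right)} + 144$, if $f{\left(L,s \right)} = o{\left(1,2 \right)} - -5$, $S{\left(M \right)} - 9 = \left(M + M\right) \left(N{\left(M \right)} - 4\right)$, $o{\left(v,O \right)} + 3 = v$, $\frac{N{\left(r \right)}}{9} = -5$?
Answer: $1935$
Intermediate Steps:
$g = 3$ ($g = 3 \cdot 1 = 3$)
$C{\left(b,I \right)} = -2$ ($C{\left(b,I \right)} = 1 - 3 = -2$)
$N{\left(r \right)} = -45$ ($N{\left(r \right)} = 9 \left(-5\right) = -45$)
$o{\left(v,O \right)} = -3 + v$
$S{\left(M \right)} = 9 - 98 M$ ($S{\left(M \right)} = 9 + \left(M + M\right) \left(-45 - 4\right) = 9 + 2 M \left(-49\right) = 9 - 98 M$)
$f{\left(L,s \right)} = 3$ ($f{\left(L,s \right)} = \left(-3 + 1\right) - -5 = -2 + 5 = 3$)
$f{\left(-2,C{\left(-5,-4 \right)} \right)} S{\left(-6 \right)} + 144 = 3 \left(9 - -588\right) + 144 = 3 \left(9 + 588\right) + 144 = 3 \cdot 597 + 144 = 1791 + 144 = 1935$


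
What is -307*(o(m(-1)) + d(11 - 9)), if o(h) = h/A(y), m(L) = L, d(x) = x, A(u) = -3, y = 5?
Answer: -2149/3 ≈ -716.33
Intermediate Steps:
o(h) = -h/3 (o(h) = h/(-3) = h*(-⅓) = -h/3)
-307*(o(m(-1)) + d(11 - 9)) = -307*(-⅓*(-1) + (11 - 9)) = -307*(⅓ + 2) = -307*7/3 = -2149/3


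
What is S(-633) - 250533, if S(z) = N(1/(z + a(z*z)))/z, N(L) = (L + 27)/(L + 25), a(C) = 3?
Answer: -2497592806370/9969117 ≈ -2.5053e+5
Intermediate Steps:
N(L) = (27 + L)/(25 + L)
S(z) = (27 + 1/(3 + z))/(z*(25 + 1/(3 + z))) (S(z) = ((27 + 1/(z + 3))/(25 + 1/(z + 3)))/z = ((27 + 1/(3 + z))/(25 + 1/(3 + z)))/z = (27 + 1/(3 + z))/(z*(25 + 1/(3 + z))))
S(-633) - 250533 = (82 + 27*(-633))/((-633)*(76 + 25*(-633))) - 250533 = -(82 - 17091)/(633*(76 - 15825)) - 250533 = -1/633*(-17009)/(-15749) - 250533 = -1/633*(-1/15749)*(-17009) - 250533 = -17009/9969117 - 250533 = -2497592806370/9969117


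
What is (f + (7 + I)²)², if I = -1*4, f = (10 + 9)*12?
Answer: 56169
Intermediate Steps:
f = 228 (f = 19*12 = 228)
I = -4
(f + (7 + I)²)² = (228 + (7 - 4)²)² = (228 + 3²)² = (228 + 9)² = 237² = 56169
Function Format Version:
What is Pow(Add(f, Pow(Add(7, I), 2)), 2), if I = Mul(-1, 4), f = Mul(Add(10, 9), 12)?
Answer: 56169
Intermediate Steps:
f = 228 (f = Mul(19, 12) = 228)
I = -4
Pow(Add(f, Pow(Add(7, I), 2)), 2) = Pow(Add(228, Pow(Add(7, -4), 2)), 2) = Pow(Add(228, Pow(3, 2)), 2) = Pow(Add(228, 9), 2) = Pow(237, 2) = 56169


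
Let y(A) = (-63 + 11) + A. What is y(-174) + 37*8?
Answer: 70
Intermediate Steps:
y(A) = -52 + A
y(-174) + 37*8 = (-52 - 174) + 37*8 = -226 + 296 = 70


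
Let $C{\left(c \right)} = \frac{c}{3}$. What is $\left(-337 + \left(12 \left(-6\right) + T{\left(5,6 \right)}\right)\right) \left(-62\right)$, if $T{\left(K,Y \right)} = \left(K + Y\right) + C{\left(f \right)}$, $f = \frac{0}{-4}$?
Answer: $24676$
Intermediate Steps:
$f = 0$ ($f = 0 \left(- \frac{1}{4}\right) = 0$)
$C{\left(c \right)} = \frac{c}{3}$ ($C{\left(c \right)} = c \frac{1}{3} = \frac{c}{3}$)
$T{\left(K,Y \right)} = K + Y$ ($T{\left(K,Y \right)} = \left(K + Y\right) + \frac{1}{3} \cdot 0 = \left(K + Y\right) + 0 = K + Y$)
$\left(-337 + \left(12 \left(-6\right) + T{\left(5,6 \right)}\right)\right) \left(-62\right) = \left(-337 + \left(12 \left(-6\right) + \left(5 + 6\right)\right)\right) \left(-62\right) = \left(-337 + \left(-72 + 11\right)\right) \left(-62\right) = \left(-337 - 61\right) \left(-62\right) = \left(-398\right) \left(-62\right) = 24676$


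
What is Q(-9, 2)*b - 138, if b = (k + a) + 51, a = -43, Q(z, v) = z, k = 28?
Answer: -462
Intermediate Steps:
b = 36 (b = (28 - 43) + 51 = -15 + 51 = 36)
Q(-9, 2)*b - 138 = -9*36 - 138 = -324 - 138 = -462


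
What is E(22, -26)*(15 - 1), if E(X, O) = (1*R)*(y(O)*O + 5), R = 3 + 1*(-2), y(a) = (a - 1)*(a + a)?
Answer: -510986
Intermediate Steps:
y(a) = 2*a*(-1 + a) (y(a) = (-1 + a)*(2*a) = 2*a*(-1 + a))
R = 1 (R = 3 - 2 = 1)
E(X, O) = 5 + 2*O²*(-1 + O) (E(X, O) = (1*1)*((2*O*(-1 + O))*O + 5) = 1*(2*O²*(-1 + O) + 5) = 1*(5 + 2*O²*(-1 + O)) = 5 + 2*O²*(-1 + O))
E(22, -26)*(15 - 1) = (5 + 2*(-26)²*(-1 - 26))*(15 - 1) = (5 + 2*676*(-27))*14 = (5 - 36504)*14 = -36499*14 = -510986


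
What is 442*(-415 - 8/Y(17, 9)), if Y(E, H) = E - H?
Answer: -183872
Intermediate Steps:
442*(-415 - 8/Y(17, 9)) = 442*(-415 - 8/(17 - 1*9)) = 442*(-415 - 8/(17 - 9)) = 442*(-415 - 8/8) = 442*(-415 - 8*⅛) = 442*(-415 - 1) = 442*(-416) = -183872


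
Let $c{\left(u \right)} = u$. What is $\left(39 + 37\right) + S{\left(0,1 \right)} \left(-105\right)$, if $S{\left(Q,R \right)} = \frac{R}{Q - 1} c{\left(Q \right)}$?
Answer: $76$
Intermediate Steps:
$S{\left(Q,R \right)} = \frac{Q R}{-1 + Q}$ ($S{\left(Q,R \right)} = \frac{R}{Q - 1} Q = \frac{R}{-1 + Q} Q = \frac{Q R}{-1 + Q}$)
$\left(39 + 37\right) + S{\left(0,1 \right)} \left(-105\right) = \left(39 + 37\right) + 0 \cdot 1 \frac{1}{-1 + 0} \left(-105\right) = 76 + 0 \cdot 1 \frac{1}{-1} \left(-105\right) = 76 + 0 \cdot 1 \left(-1\right) \left(-105\right) = 76 + 0 \left(-105\right) = 76 + 0 = 76$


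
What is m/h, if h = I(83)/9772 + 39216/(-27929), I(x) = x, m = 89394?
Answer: -24397606074072/380900645 ≈ -64052.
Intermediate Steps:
h = -380900645/272922188 (h = 83/9772 + 39216/(-27929) = 83*(1/9772) + 39216*(-1/27929) = 83/9772 - 39216/27929 = -380900645/272922188 ≈ -1.3956)
m/h = 89394/(-380900645/272922188) = 89394*(-272922188/380900645) = -24397606074072/380900645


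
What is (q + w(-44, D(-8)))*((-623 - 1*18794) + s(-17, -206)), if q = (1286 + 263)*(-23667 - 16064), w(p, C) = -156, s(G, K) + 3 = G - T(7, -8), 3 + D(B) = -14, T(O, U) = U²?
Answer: 1200159305975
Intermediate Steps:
D(B) = -17 (D(B) = -3 - 14 = -17)
s(G, K) = -67 + G (s(G, K) = -3 + (G - 1*(-8)²) = -3 + (G - 1*64) = -3 + (G - 64) = -3 + (-64 + G) = -67 + G)
q = -61543319 (q = 1549*(-39731) = -61543319)
(q + w(-44, D(-8)))*((-623 - 1*18794) + s(-17, -206)) = (-61543319 - 156)*((-623 - 1*18794) + (-67 - 17)) = -61543475*((-623 - 18794) - 84) = -61543475*(-19417 - 84) = -61543475*(-19501) = 1200159305975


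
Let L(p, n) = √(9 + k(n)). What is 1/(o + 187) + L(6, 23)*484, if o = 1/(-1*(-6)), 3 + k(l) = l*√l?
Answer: 6/1123 + 484*√(6 + 23*√23) ≈ 5219.7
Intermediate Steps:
k(l) = -3 + l^(3/2) (k(l) = -3 + l*√l = -3 + l^(3/2))
o = ⅙ (o = 1/6 = ⅙ ≈ 0.16667)
L(p, n) = √(6 + n^(3/2)) (L(p, n) = √(9 + (-3 + n^(3/2))) = √(6 + n^(3/2)))
1/(o + 187) + L(6, 23)*484 = 1/(⅙ + 187) + √(6 + 23^(3/2))*484 = 1/(1123/6) + √(6 + 23*√23)*484 = 6/1123 + 484*√(6 + 23*√23)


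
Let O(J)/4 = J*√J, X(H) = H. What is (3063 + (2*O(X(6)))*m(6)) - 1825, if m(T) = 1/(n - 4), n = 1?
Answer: 1238 - 16*√6 ≈ 1198.8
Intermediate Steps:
m(T) = -⅓ (m(T) = 1/(1 - 4) = 1/(-3) = -⅓)
O(J) = 4*J^(3/2) (O(J) = 4*(J*√J) = 4*J^(3/2))
(3063 + (2*O(X(6)))*m(6)) - 1825 = (3063 + (2*(4*6^(3/2)))*(-⅓)) - 1825 = (3063 + (2*(4*(6*√6)))*(-⅓)) - 1825 = (3063 + (2*(24*√6))*(-⅓)) - 1825 = (3063 + (48*√6)*(-⅓)) - 1825 = (3063 - 16*√6) - 1825 = 1238 - 16*√6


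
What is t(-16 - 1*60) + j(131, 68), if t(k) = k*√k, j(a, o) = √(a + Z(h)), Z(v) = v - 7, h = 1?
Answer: 5*√5 - 152*I*√19 ≈ 11.18 - 662.55*I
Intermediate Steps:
Z(v) = -7 + v
j(a, o) = √(-6 + a) (j(a, o) = √(a + (-7 + 1)) = √(a - 6) = √(-6 + a))
t(k) = k^(3/2)
t(-16 - 1*60) + j(131, 68) = (-16 - 1*60)^(3/2) + √(-6 + 131) = (-16 - 60)^(3/2) + √125 = (-76)^(3/2) + 5*√5 = -152*I*√19 + 5*√5 = 5*√5 - 152*I*√19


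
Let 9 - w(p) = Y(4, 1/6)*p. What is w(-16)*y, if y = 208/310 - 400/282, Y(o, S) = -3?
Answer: 212368/7285 ≈ 29.151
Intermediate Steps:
w(p) = 9 + 3*p (w(p) = 9 - (-3)*p = 9 + 3*p)
y = -16336/21855 (y = 208*(1/310) - 400*1/282 = 104/155 - 200/141 = -16336/21855 ≈ -0.74747)
w(-16)*y = (9 + 3*(-16))*(-16336/21855) = (9 - 48)*(-16336/21855) = -39*(-16336/21855) = 212368/7285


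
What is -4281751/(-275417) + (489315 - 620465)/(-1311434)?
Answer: 2825677390242/180595608989 ≈ 15.646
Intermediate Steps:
-4281751/(-275417) + (489315 - 620465)/(-1311434) = -4281751*(-1/275417) - 131150*(-1/1311434) = 4281751/275417 + 65575/655717 = 2825677390242/180595608989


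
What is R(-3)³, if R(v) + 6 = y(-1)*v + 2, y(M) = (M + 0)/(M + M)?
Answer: -1331/8 ≈ -166.38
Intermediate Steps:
y(M) = ½ (y(M) = M/((2*M)) = M*(1/(2*M)) = ½)
R(v) = -4 + v/2 (R(v) = -6 + (v/2 + 2) = -6 + (2 + v/2) = -4 + v/2)
R(-3)³ = (-4 + (½)*(-3))³ = (-4 - 3/2)³ = (-11/2)³ = -1331/8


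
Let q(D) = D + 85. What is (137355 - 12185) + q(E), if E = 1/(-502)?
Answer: 62878009/502 ≈ 1.2526e+5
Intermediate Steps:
E = -1/502 ≈ -0.0019920
q(D) = 85 + D
(137355 - 12185) + q(E) = (137355 - 12185) + (85 - 1/502) = 125170 + 42669/502 = 62878009/502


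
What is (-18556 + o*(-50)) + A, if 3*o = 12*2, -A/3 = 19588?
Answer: -77720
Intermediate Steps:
A = -58764 (A = -3*19588 = -58764)
o = 8 (o = (12*2)/3 = (1/3)*24 = 8)
(-18556 + o*(-50)) + A = (-18556 + 8*(-50)) - 58764 = (-18556 - 400) - 58764 = -18956 - 58764 = -77720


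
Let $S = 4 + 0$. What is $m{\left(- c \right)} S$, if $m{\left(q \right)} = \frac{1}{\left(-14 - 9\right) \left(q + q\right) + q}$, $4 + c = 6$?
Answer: $\frac{2}{45} \approx 0.044444$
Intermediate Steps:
$c = 2$ ($c = -4 + 6 = 2$)
$S = 4$
$m{\left(q \right)} = - \frac{1}{45 q}$ ($m{\left(q \right)} = \frac{1}{- 23 \cdot 2 q + q} = \frac{1}{- 46 q + q} = \frac{1}{\left(-45\right) q} = - \frac{1}{45 q}$)
$m{\left(- c \right)} S = - \frac{1}{45 \left(\left(-1\right) 2\right)} 4 = - \frac{1}{45 \left(-2\right)} 4 = \left(- \frac{1}{45}\right) \left(- \frac{1}{2}\right) 4 = \frac{1}{90} \cdot 4 = \frac{2}{45}$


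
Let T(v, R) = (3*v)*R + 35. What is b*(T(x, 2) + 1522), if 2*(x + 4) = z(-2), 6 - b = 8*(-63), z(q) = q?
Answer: 778770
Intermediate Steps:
b = 510 (b = 6 - 8*(-63) = 6 - 1*(-504) = 6 + 504 = 510)
x = -5 (x = -4 + (½)*(-2) = -4 - 1 = -5)
T(v, R) = 35 + 3*R*v (T(v, R) = 3*R*v + 35 = 35 + 3*R*v)
b*(T(x, 2) + 1522) = 510*((35 + 3*2*(-5)) + 1522) = 510*((35 - 30) + 1522) = 510*(5 + 1522) = 510*1527 = 778770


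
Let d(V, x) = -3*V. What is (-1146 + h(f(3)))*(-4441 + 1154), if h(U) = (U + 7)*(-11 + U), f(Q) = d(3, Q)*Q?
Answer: 1268782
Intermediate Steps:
f(Q) = -9*Q (f(Q) = (-3*3)*Q = -9*Q)
h(U) = (-11 + U)*(7 + U) (h(U) = (7 + U)*(-11 + U) = (-11 + U)*(7 + U))
(-1146 + h(f(3)))*(-4441 + 1154) = (-1146 + (-77 + (-9*3)² - (-36)*3))*(-4441 + 1154) = (-1146 + (-77 + (-27)² - 4*(-27)))*(-3287) = (-1146 + (-77 + 729 + 108))*(-3287) = (-1146 + 760)*(-3287) = -386*(-3287) = 1268782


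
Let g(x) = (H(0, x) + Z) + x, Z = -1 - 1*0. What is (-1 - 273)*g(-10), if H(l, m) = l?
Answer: 3014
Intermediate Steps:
Z = -1 (Z = -1 + 0 = -1)
g(x) = -1 + x (g(x) = (0 - 1) + x = -1 + x)
(-1 - 273)*g(-10) = (-1 - 273)*(-1 - 10) = -274*(-11) = 3014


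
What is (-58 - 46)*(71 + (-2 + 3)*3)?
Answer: -7696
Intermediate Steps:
(-58 - 46)*(71 + (-2 + 3)*3) = -104*(71 + 1*3) = -104*(71 + 3) = -104*74 = -7696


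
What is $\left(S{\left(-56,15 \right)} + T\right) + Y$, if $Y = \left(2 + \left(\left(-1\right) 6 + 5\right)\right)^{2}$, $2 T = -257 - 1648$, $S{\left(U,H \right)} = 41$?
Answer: $- \frac{1821}{2} \approx -910.5$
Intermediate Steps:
$T = - \frac{1905}{2}$ ($T = \frac{-257 - 1648}{2} = \frac{1}{2} \left(-1905\right) = - \frac{1905}{2} \approx -952.5$)
$Y = 1$ ($Y = \left(2 + \left(-6 + 5\right)\right)^{2} = \left(2 - 1\right)^{2} = 1^{2} = 1$)
$\left(S{\left(-56,15 \right)} + T\right) + Y = \left(41 - \frac{1905}{2}\right) + 1 = - \frac{1823}{2} + 1 = - \frac{1821}{2}$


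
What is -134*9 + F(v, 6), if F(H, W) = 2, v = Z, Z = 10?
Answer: -1204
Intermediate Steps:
v = 10
-134*9 + F(v, 6) = -134*9 + 2 = -1206 + 2 = -1204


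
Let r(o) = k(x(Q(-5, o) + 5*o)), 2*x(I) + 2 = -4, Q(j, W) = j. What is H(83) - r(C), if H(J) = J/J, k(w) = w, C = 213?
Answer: 4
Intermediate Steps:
x(I) = -3 (x(I) = -1 + (1/2)*(-4) = -1 - 2 = -3)
r(o) = -3
H(J) = 1
H(83) - r(C) = 1 - 1*(-3) = 1 + 3 = 4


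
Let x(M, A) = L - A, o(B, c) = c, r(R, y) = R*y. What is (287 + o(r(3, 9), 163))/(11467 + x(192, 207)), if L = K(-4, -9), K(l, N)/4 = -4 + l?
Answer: 225/5614 ≈ 0.040078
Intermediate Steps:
K(l, N) = -16 + 4*l (K(l, N) = 4*(-4 + l) = -16 + 4*l)
L = -32 (L = -16 + 4*(-4) = -16 - 16 = -32)
x(M, A) = -32 - A
(287 + o(r(3, 9), 163))/(11467 + x(192, 207)) = (287 + 163)/(11467 + (-32 - 1*207)) = 450/(11467 + (-32 - 207)) = 450/(11467 - 239) = 450/11228 = 450*(1/11228) = 225/5614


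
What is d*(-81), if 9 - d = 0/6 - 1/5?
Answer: -3726/5 ≈ -745.20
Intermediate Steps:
d = 46/5 (d = 9 - (0/6 - 1/5) = 9 - (0*(⅙) - 1*⅕) = 9 - (0 - ⅕) = 9 - 1*(-⅕) = 9 + ⅕ = 46/5 ≈ 9.2000)
d*(-81) = (46/5)*(-81) = -3726/5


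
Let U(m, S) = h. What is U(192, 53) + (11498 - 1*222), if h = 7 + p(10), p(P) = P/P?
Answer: 11284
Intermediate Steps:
p(P) = 1
h = 8 (h = 7 + 1 = 8)
U(m, S) = 8
U(192, 53) + (11498 - 1*222) = 8 + (11498 - 1*222) = 8 + (11498 - 222) = 8 + 11276 = 11284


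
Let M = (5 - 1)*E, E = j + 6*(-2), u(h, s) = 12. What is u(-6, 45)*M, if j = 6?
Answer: -288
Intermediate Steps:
E = -6 (E = 6 + 6*(-2) = 6 - 12 = -6)
M = -24 (M = (5 - 1)*(-6) = 4*(-6) = -24)
u(-6, 45)*M = 12*(-24) = -288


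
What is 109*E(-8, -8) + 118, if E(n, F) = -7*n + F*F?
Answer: 13198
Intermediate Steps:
E(n, F) = F² - 7*n (E(n, F) = -7*n + F² = F² - 7*n)
109*E(-8, -8) + 118 = 109*((-8)² - 7*(-8)) + 118 = 109*(64 + 56) + 118 = 109*120 + 118 = 13080 + 118 = 13198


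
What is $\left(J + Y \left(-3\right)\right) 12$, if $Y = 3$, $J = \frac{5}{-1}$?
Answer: $-168$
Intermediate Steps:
$J = -5$ ($J = 5 \left(-1\right) = -5$)
$\left(J + Y \left(-3\right)\right) 12 = \left(-5 + 3 \left(-3\right)\right) 12 = \left(-5 - 9\right) 12 = \left(-14\right) 12 = -168$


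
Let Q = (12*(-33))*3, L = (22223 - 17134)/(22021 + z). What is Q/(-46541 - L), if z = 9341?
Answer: 37258056/1459623931 ≈ 0.025526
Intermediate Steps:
L = 5089/31362 (L = (22223 - 17134)/(22021 + 9341) = 5089/31362 ≈ 0.16227)
Q = -1188 (Q = -396*3 = -1188)
Q/(-46541 - L) = -1188/(-46541 - 1*5089/31362) = -1188/(-46541 - 5089/31362) = -1188/(-1459623931/31362) = -1188*(-31362/1459623931) = 37258056/1459623931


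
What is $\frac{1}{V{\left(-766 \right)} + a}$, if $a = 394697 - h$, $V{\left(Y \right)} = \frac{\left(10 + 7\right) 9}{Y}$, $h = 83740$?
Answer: $\frac{766}{238192909} \approx 3.2159 \cdot 10^{-6}$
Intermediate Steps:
$V{\left(Y \right)} = \frac{153}{Y}$ ($V{\left(Y \right)} = \frac{17 \cdot 9}{Y} = \frac{153}{Y}$)
$a = 310957$ ($a = 394697 - 83740 = 310957$)
$\frac{1}{V{\left(-766 \right)} + a} = \frac{1}{\frac{153}{-766} + 310957} = \frac{1}{153 \left(- \frac{1}{766}\right) + 310957} = \frac{1}{- \frac{153}{766} + 310957} = \frac{1}{\frac{238192909}{766}} = \frac{766}{238192909}$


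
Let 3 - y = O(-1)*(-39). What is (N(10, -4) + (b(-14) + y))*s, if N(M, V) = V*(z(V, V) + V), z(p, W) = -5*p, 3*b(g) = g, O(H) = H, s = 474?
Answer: -49612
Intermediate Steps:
b(g) = g/3
y = -36 (y = 3 - (-1)*(-39) = 3 - 1*39 = 3 - 39 = -36)
N(M, V) = -4*V² (N(M, V) = V*(-5*V + V) = V*(-4*V) = -4*V²)
(N(10, -4) + (b(-14) + y))*s = (-4*(-4)² + ((⅓)*(-14) - 36))*474 = (-4*16 + (-14/3 - 36))*474 = (-64 - 122/3)*474 = -314/3*474 = -49612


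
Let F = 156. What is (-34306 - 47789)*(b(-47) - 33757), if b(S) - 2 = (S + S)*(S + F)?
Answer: 3612262095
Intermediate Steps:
b(S) = 2 + 2*S*(156 + S) (b(S) = 2 + (S + S)*(S + 156) = 2 + (2*S)*(156 + S) = 2 + 2*S*(156 + S))
(-34306 - 47789)*(b(-47) - 33757) = (-34306 - 47789)*((2 + 2*(-47)² + 312*(-47)) - 33757) = -82095*((2 + 2*2209 - 14664) - 33757) = -82095*((2 + 4418 - 14664) - 33757) = -82095*(-10244 - 33757) = -82095*(-44001) = 3612262095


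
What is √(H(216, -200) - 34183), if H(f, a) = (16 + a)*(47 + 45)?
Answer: 9*I*√631 ≈ 226.08*I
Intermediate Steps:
H(f, a) = 1472 + 92*a (H(f, a) = (16 + a)*92 = 1472 + 92*a)
√(H(216, -200) - 34183) = √((1472 + 92*(-200)) - 34183) = √((1472 - 18400) - 34183) = √(-16928 - 34183) = √(-51111) = 9*I*√631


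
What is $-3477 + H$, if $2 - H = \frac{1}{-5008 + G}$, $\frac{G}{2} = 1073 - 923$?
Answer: $- \frac{16360299}{4708} \approx -3475.0$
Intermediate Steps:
$G = 300$ ($G = 2 \left(1073 - 923\right) = 2 \cdot 150 = 300$)
$H = \frac{9417}{4708}$ ($H = 2 - \frac{1}{-5008 + 300} = 2 - \frac{1}{-4708} = 2 - - \frac{1}{4708} = 2 + \frac{1}{4708} = \frac{9417}{4708} \approx 2.0002$)
$-3477 + H = -3477 + \frac{9417}{4708} = - \frac{16360299}{4708}$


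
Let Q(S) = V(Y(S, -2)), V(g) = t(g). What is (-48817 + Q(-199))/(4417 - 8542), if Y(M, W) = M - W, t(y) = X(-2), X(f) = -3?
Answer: 9764/825 ≈ 11.835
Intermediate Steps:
t(y) = -3
V(g) = -3
Q(S) = -3
(-48817 + Q(-199))/(4417 - 8542) = (-48817 - 3)/(4417 - 8542) = -48820/(-4125) = -48820*(-1/4125) = 9764/825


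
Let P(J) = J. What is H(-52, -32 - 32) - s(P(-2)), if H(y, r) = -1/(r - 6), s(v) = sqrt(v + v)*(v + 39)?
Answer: 1/70 - 74*I ≈ 0.014286 - 74.0*I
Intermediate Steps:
s(v) = sqrt(2)*sqrt(v)*(39 + v) (s(v) = sqrt(2*v)*(39 + v) = (sqrt(2)*sqrt(v))*(39 + v) = sqrt(2)*sqrt(v)*(39 + v))
H(y, r) = -1/(-6 + r)
H(-52, -32 - 32) - s(P(-2)) = -1/(-6 + (-32 - 32)) - sqrt(2)*sqrt(-2)*(39 - 2) = -1/(-6 - 64) - sqrt(2)*I*sqrt(2)*37 = -1/(-70) - 74*I = -1*(-1/70) - 74*I = 1/70 - 74*I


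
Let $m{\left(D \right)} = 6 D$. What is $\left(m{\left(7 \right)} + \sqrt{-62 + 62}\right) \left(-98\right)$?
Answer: $-4116$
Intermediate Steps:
$\left(m{\left(7 \right)} + \sqrt{-62 + 62}\right) \left(-98\right) = \left(6 \cdot 7 + \sqrt{-62 + 62}\right) \left(-98\right) = \left(42 + \sqrt{0}\right) \left(-98\right) = \left(42 + 0\right) \left(-98\right) = 42 \left(-98\right) = -4116$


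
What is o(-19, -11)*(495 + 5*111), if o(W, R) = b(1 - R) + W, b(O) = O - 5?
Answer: -12600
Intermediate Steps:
b(O) = -5 + O
o(W, R) = -4 + W - R (o(W, R) = (-5 + (1 - R)) + W = (-4 - R) + W = -4 + W - R)
o(-19, -11)*(495 + 5*111) = (-4 - 19 - 1*(-11))*(495 + 5*111) = (-4 - 19 + 11)*(495 + 555) = -12*1050 = -12600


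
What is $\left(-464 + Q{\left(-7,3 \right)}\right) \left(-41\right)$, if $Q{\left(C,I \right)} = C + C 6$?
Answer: $21033$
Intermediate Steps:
$Q{\left(C,I \right)} = 7 C$ ($Q{\left(C,I \right)} = C + 6 C = 7 C$)
$\left(-464 + Q{\left(-7,3 \right)}\right) \left(-41\right) = \left(-464 + 7 \left(-7\right)\right) \left(-41\right) = \left(-464 - 49\right) \left(-41\right) = \left(-513\right) \left(-41\right) = 21033$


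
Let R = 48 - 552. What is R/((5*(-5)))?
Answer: 504/25 ≈ 20.160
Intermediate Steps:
R = -504
R/((5*(-5))) = -504/(5*(-5)) = -504/(-25) = -1/25*(-504) = 504/25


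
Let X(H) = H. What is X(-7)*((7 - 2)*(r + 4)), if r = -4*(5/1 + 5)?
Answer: 1260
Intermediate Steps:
r = -40 (r = -4*(5*1 + 5) = -4*(5 + 5) = -4*10 = -40)
X(-7)*((7 - 2)*(r + 4)) = -7*(7 - 2)*(-40 + 4) = -35*(-36) = -7*(-180) = 1260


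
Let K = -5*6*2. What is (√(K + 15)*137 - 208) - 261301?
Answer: -261509 + 411*I*√5 ≈ -2.6151e+5 + 919.02*I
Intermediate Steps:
K = -60 (K = -30*2 = -60)
(√(K + 15)*137 - 208) - 261301 = (√(-60 + 15)*137 - 208) - 261301 = (√(-45)*137 - 208) - 261301 = ((3*I*√5)*137 - 208) - 261301 = (411*I*√5 - 208) - 261301 = (-208 + 411*I*√5) - 261301 = -261509 + 411*I*√5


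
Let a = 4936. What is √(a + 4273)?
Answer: √9209 ≈ 95.964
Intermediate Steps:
√(a + 4273) = √(4936 + 4273) = √9209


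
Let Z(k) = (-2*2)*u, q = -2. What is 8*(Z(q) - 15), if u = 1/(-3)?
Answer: -328/3 ≈ -109.33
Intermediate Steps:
u = -⅓ ≈ -0.33333
Z(k) = 4/3 (Z(k) = -2*2*(-⅓) = -4*(-⅓) = 4/3)
8*(Z(q) - 15) = 8*(4/3 - 15) = 8*(-41/3) = -328/3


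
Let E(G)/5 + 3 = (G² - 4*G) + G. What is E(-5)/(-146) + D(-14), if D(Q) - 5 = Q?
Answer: -1499/146 ≈ -10.267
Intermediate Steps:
D(Q) = 5 + Q
E(G) = -15 - 15*G + 5*G² (E(G) = -15 + 5*((G² - 4*G) + G) = -15 + 5*(G² - 3*G) = -15 + (-15*G + 5*G²) = -15 - 15*G + 5*G²)
E(-5)/(-146) + D(-14) = (-15 - 15*(-5) + 5*(-5)²)/(-146) + (5 - 14) = (-15 + 75 + 5*25)*(-1/146) - 9 = (-15 + 75 + 125)*(-1/146) - 9 = 185*(-1/146) - 9 = -185/146 - 9 = -1499/146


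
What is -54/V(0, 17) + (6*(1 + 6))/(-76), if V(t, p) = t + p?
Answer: -2409/646 ≈ -3.7291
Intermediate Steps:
V(t, p) = p + t
-54/V(0, 17) + (6*(1 + 6))/(-76) = -54/(17 + 0) + (6*(1 + 6))/(-76) = -54/17 + (6*7)*(-1/76) = -54*1/17 + 42*(-1/76) = -54/17 - 21/38 = -2409/646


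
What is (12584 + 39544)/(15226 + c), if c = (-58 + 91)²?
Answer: 52128/16315 ≈ 3.1951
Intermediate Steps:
c = 1089 (c = 33² = 1089)
(12584 + 39544)/(15226 + c) = (12584 + 39544)/(15226 + 1089) = 52128/16315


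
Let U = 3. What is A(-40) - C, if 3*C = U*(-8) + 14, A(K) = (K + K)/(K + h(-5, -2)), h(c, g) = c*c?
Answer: 26/3 ≈ 8.6667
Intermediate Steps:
h(c, g) = c²
A(K) = 2*K/(25 + K) (A(K) = (K + K)/(K + (-5)²) = (2*K)/(K + 25) = (2*K)/(25 + K) = 2*K/(25 + K))
C = -10/3 (C = (3*(-8) + 14)/3 = (-24 + 14)/3 = (⅓)*(-10) = -10/3 ≈ -3.3333)
A(-40) - C = 2*(-40)/(25 - 40) - 1*(-10/3) = 2*(-40)/(-15) + 10/3 = 2*(-40)*(-1/15) + 10/3 = 16/3 + 10/3 = 26/3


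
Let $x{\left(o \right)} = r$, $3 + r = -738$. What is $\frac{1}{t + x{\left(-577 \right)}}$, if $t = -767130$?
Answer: $- \frac{1}{767871} \approx -1.3023 \cdot 10^{-6}$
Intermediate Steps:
$r = -741$ ($r = -3 - 738 = -741$)
$x{\left(o \right)} = -741$
$\frac{1}{t + x{\left(-577 \right)}} = \frac{1}{-767130 - 741} = \frac{1}{-767871} = - \frac{1}{767871}$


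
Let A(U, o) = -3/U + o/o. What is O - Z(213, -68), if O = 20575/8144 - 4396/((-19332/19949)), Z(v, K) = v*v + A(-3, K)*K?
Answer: -1601720612897/39359952 ≈ -40694.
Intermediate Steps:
A(U, o) = 1 - 3/U (A(U, o) = -3/U + 1 = 1 - 3/U)
Z(v, K) = v² + 2*K (Z(v, K) = v*v + ((-3 - 3)/(-3))*K = v² + (-⅓*(-6))*K = v² + 2*K)
O = 178648095919/39359952 (O = 20575*(1/8144) - 4396/((-19332*1/19949)) = 20575/8144 - 4396/(-19332/19949) = 20575/8144 - 4396*(-19949/19332) = 20575/8144 + 21923951/4833 = 178648095919/39359952 ≈ 4538.8)
O - Z(213, -68) = 178648095919/39359952 - (213² + 2*(-68)) = 178648095919/39359952 - (45369 - 136) = 178648095919/39359952 - 1*45233 = 178648095919/39359952 - 45233 = -1601720612897/39359952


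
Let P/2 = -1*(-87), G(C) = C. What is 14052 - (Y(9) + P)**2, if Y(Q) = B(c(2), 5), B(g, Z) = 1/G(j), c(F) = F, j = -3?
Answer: -144973/9 ≈ -16108.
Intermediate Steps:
P = 174 (P = 2*(-1*(-87)) = 2*87 = 174)
B(g, Z) = -1/3 (B(g, Z) = 1/(-3) = -1/3)
Y(Q) = -1/3
14052 - (Y(9) + P)**2 = 14052 - (-1/3 + 174)**2 = 14052 - (521/3)**2 = 14052 - 1*271441/9 = 14052 - 271441/9 = -144973/9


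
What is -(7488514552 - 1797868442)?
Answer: -5690646110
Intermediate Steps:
-(7488514552 - 1797868442) = -63254/(1/(69529 + (48859 - 28423))) = -63254/(1/(69529 + 20436)) = -63254/(1/89965) = -63254/1/89965 = -63254*89965 = -5690646110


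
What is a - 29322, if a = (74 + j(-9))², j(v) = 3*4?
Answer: -21926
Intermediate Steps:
j(v) = 12
a = 7396 (a = (74 + 12)² = 86² = 7396)
a - 29322 = 7396 - 29322 = -21926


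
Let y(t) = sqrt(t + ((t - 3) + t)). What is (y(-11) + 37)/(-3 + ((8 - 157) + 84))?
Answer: -37/68 - 3*I/34 ≈ -0.54412 - 0.088235*I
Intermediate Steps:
y(t) = sqrt(-3 + 3*t) (y(t) = sqrt(t + ((-3 + t) + t)) = sqrt(t + (-3 + 2*t)) = sqrt(-3 + 3*t))
(y(-11) + 37)/(-3 + ((8 - 157) + 84)) = (sqrt(-3 + 3*(-11)) + 37)/(-3 + ((8 - 157) + 84)) = (sqrt(-3 - 33) + 37)/(-3 + (-149 + 84)) = (sqrt(-36) + 37)/(-3 - 65) = (6*I + 37)/(-68) = (37 + 6*I)*(-1/68) = -37/68 - 3*I/34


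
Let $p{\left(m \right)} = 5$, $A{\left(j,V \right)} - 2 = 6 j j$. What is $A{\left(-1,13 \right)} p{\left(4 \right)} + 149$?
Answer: $189$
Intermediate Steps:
$A{\left(j,V \right)} = 2 + 6 j^{2}$ ($A{\left(j,V \right)} = 2 + 6 j j = 2 + 6 j^{2}$)
$A{\left(-1,13 \right)} p{\left(4 \right)} + 149 = \left(2 + 6 \left(-1\right)^{2}\right) 5 + 149 = \left(2 + 6 \cdot 1\right) 5 + 149 = \left(2 + 6\right) 5 + 149 = 8 \cdot 5 + 149 = 40 + 149 = 189$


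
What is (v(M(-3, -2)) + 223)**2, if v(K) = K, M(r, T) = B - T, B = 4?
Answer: 52441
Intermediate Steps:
M(r, T) = 4 - T
(v(M(-3, -2)) + 223)**2 = ((4 - 1*(-2)) + 223)**2 = ((4 + 2) + 223)**2 = (6 + 223)**2 = 229**2 = 52441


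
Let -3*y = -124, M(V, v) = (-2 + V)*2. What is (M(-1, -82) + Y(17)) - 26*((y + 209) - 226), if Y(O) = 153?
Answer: -1457/3 ≈ -485.67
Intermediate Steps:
M(V, v) = -4 + 2*V
y = 124/3 (y = -⅓*(-124) = 124/3 ≈ 41.333)
(M(-1, -82) + Y(17)) - 26*((y + 209) - 226) = ((-4 + 2*(-1)) + 153) - 26*((124/3 + 209) - 226) = ((-4 - 2) + 153) - 26*(751/3 - 226) = (-6 + 153) - 26*73/3 = 147 - 1898/3 = -1457/3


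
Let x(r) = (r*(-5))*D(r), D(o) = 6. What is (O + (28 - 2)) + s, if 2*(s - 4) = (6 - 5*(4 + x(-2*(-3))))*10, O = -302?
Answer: 4158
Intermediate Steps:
x(r) = -30*r (x(r) = (r*(-5))*6 = -5*r*6 = -30*r)
s = 4434 (s = 4 + ((6 - 5*(4 - (-60)*(-3)))*10)/2 = 4 + ((6 - 5*(4 - 30*6))*10)/2 = 4 + ((6 - 5*(4 - 180))*10)/2 = 4 + ((6 - 5*(-176))*10)/2 = 4 + ((6 + 880)*10)/2 = 4 + (886*10)/2 = 4 + (½)*8860 = 4 + 4430 = 4434)
(O + (28 - 2)) + s = (-302 + (28 - 2)) + 4434 = (-302 + 26) + 4434 = -276 + 4434 = 4158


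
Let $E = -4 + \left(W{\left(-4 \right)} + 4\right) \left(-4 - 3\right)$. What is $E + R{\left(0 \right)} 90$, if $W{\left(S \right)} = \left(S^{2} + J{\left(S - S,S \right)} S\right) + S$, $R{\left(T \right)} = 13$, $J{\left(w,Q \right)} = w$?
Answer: $1054$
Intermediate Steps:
$W{\left(S \right)} = S + S^{2}$ ($W{\left(S \right)} = \left(S^{2} + \left(S - S\right) S\right) + S = \left(S^{2} + 0 S\right) + S = \left(S^{2} + 0\right) + S = S^{2} + S = S + S^{2}$)
$E = -116$ ($E = -4 + \left(- 4 \left(1 - 4\right) + 4\right) \left(-4 - 3\right) = -4 + \left(\left(-4\right) \left(-3\right) + 4\right) \left(-7\right) = -4 + \left(12 + 4\right) \left(-7\right) = -4 + 16 \left(-7\right) = -4 - 112 = -116$)
$E + R{\left(0 \right)} 90 = -116 + 13 \cdot 90 = -116 + 1170 = 1054$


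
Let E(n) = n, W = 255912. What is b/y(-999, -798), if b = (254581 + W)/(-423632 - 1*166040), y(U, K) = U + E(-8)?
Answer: 510493/593799704 ≈ 0.00085971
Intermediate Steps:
y(U, K) = -8 + U (y(U, K) = U - 8 = -8 + U)
b = -510493/589672 (b = (254581 + 255912)/(-423632 - 1*166040) = 510493/(-423632 - 166040) = 510493/(-589672) = 510493*(-1/589672) = -510493/589672 ≈ -0.86572)
b/y(-999, -798) = -510493/(589672*(-8 - 999)) = -510493/589672/(-1007) = -510493/589672*(-1/1007) = 510493/593799704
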